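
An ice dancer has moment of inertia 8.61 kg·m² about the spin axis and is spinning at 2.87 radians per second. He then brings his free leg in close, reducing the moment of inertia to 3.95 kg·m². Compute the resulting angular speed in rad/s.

Angular momentum about the spin axis is conserved since the torque about it is zero.
ω₂ = I₁ω₁ / I₂ = (8.610)(2.87 rad/s) / (3.950) = 6.256 rad/s.

ω₂ ≈ 6.26 rad/s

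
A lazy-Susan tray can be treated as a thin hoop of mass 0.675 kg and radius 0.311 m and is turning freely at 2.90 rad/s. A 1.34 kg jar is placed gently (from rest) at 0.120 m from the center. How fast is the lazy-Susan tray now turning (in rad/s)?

The added mass arrives with no angular momentum about the center, and any external torque about the center is negligible, so the system's angular momentum is conserved.
I_p = (0.675)(0.311)² = 0.06529 kg·m².
Added inertia Σmr² = (1.34)(0.120)² = 0.01930 kg·m²; I_f = 0.06529 + 0.01930 = 0.08458 kg·m².
ω_f = I_p ω_i / I_f = (0.06529)(2.90) / 0.08458 = 2.238 rad/s.

ω_f ≈ 2.24 rad/s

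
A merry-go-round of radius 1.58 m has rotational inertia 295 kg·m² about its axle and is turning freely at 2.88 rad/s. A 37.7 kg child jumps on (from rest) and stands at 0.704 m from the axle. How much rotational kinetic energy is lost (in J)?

No external torque acts about the axle; L_before = L_after.
Added inertia Σmr² = (37.7)(0.704)² = 18.68 kg·m²; I_f = 295.0 + 18.68 = 313.7 kg·m².
ω_f = I_p ω_i / I_f = (295.0)(2.88) / 313.7 = 2.708 rad/s.
KE_i = ½(295.0)(2.880 rad/s)² = 1223 J; KE_f = ½(313.7)(2.708)² = 1151 J.

energy lost ≈ 72.9 J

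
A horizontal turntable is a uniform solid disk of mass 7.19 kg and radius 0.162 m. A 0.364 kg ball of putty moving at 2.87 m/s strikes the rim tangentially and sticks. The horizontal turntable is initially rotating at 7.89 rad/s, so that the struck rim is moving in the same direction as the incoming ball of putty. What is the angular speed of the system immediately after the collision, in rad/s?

|ω_f| ≈ 8.79 rad/s

About the axle the impulsive forces during the collision are internal, so angular momentum about that axis is conserved.
I_p = ½(7.19)(0.162)² = 0.09435 kg·m². Taking the sense of the ball of putty's angular momentum as positive, L_{ball} = m v R = (0.364)(2.87)(0.162) = 0.1692 kg·m²/s.
L_i = +I_p ω_p + m v R = +(0.09435)(7.89) + 0.1692 = 0.9136 kg·m²/s.
After sticking, I_f = I_p + m R² = 0.09435 + (0.364)(0.162)² = 0.1039 kg·m².
ω_f = L_i / I_f = 0.9136 / 0.1039 = 8.793 rad/s.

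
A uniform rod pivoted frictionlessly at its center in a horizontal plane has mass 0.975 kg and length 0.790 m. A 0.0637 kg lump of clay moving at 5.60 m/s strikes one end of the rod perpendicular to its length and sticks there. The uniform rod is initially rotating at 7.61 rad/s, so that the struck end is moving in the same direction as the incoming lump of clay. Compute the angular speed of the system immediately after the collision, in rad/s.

About the pivot the impulsive forces during the collision are internal, so angular momentum about that axis is conserved.
I_p = (1/12)(0.975)(0.790)² = 0.05071 kg·m². Taking the sense of the lump of clay's angular momentum as positive, L_{lump} = m v R = (0.0637)(5.60)(0.790/2) = 0.1409 kg·m²/s.
L_i = +I_p ω_p + m v R = +(0.05071)(7.61) + 0.1409 = 0.5268 kg·m²/s.
After sticking, I_f = I_p + m R² = 0.05071 + (0.0637)(0.790/2)² = 0.06065 kg·m².
ω_f = L_i / I_f = 0.5268 / 0.06065 = 8.686 rad/s.

|ω_f| ≈ 8.69 rad/s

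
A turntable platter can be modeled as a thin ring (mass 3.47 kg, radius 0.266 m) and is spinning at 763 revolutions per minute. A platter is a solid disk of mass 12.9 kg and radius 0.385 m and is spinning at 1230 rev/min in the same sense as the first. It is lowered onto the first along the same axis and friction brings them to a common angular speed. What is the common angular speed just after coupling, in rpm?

|ω_f| ≈ 1130 rpm

No external torque acts about the common axis, so total angular momentum is conserved.
Moments of inertia: I_A = (3.47)(0.266)² = 0.2455 kg·m²; I_B = ½(12.9)(0.385)² = 0.9561 kg·m².
Taking A's sense as positive: L = (0.2455)(763) + (0.9561)(1230) = 1363 kg·m²·rpm.
Combined I = 0.2455 + 0.9561 = 1.202 kg·m².
ω_f = L / I = 1363 / 1.202 = 1135 rpm.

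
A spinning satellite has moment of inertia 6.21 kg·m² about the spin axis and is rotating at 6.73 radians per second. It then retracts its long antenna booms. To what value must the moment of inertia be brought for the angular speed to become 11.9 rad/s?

No external torque acts about the spin axis, so angular momentum is conserved.
I₂ = I₁ω₁ / ω₂ = (6.21)(6.73) / (11.9) = 3.512 kg·m².

I₂ ≈ 3.51 kg·m²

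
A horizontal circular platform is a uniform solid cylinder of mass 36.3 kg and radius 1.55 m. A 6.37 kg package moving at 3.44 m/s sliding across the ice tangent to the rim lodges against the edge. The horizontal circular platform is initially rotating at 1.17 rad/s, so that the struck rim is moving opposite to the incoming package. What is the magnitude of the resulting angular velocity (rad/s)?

The axle reaction passes through the central axle and exerts no torque about it; angular momentum about the central axle is conserved through the impact.
I_p = ½(36.3)(1.55)² = 43.61 kg·m². Taking the sense of the package's angular momentum as positive, L_{package} = m v R = (6.37)(3.44)(1.55) = 33.96 kg·m²/s.
L_i = −I_p ω_p + m v R = −(43.61)(1.17) + 33.96 = -17.05 kg·m²/s.
After sticking, I_f = I_p + m R² = 43.61 + (6.37)(1.55)² = 58.91 kg·m².
ω_f = L_i / I_f = -17.05 / 58.91 = -0.2895 rad/s.

|ω_f| ≈ 0.289 rad/s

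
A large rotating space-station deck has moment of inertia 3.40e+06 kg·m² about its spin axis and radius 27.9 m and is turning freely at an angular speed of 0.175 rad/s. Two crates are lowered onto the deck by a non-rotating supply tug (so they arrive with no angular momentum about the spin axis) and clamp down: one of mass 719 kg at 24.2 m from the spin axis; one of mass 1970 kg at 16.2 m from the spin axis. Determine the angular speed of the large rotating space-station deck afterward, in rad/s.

No external torque acts about the spin axis; L_before = L_after.
Added inertia Σmr² = (719)(24.2)² + (1970)(16.2)² = 9.381e+05 kg·m²; I_f = 3.400e+06 + 9.381e+05 = 4.338e+06 kg·m².
ω_f = I_p ω_i / I_f = (3.400e+06)(0.175) / 4.338e+06 = 0.1372 rad/s.

ω_f ≈ 0.137 rad/s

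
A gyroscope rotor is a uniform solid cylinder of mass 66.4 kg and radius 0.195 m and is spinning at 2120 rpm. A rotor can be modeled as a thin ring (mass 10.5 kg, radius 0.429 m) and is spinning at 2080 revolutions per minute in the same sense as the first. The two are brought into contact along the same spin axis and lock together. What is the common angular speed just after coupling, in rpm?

|ω_f| ≈ 2100 rpm

No external torque acts about the common axis, so total angular momentum is conserved.
Moments of inertia: I_A = ½(66.4)(0.195)² = 1.262 kg·m²; I_B = (10.5)(0.429)² = 1.932 kg·m².
Taking A's sense as positive: L = (1.262)(2120) + (1.932)(2080) = 6696 kg·m²·rpm.
Combined I = 1.262 + 1.932 = 3.195 kg·m².
ω_f = L / I = 6696 / 3.195 = 2096 rpm.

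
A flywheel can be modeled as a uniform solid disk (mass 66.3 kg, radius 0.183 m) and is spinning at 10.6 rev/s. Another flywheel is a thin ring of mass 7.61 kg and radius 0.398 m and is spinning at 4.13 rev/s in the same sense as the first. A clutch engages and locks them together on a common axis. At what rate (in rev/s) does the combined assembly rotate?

|ω_f| ≈ 7.23 rev/s

The coupling torques are internal; angular momentum about the shared axis is conserved.
Moments of inertia: I_A = ½(66.3)(0.183)² = 1.110 kg·m²; I_B = (7.61)(0.398)² = 1.205 kg·m².
Taking A's sense as positive: L = (1.110)(10.6) + (1.205)(4.13) = 16.75 kg·m²·rev/s.
Combined I = 1.110 + 1.205 = 2.316 kg·m².
ω_f = L / I = 16.75 / 2.316 = 7.232 rev/s.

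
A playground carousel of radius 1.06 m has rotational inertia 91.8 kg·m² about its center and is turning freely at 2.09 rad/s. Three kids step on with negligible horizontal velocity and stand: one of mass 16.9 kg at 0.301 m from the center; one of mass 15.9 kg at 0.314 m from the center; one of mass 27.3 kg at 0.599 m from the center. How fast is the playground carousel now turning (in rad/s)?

The added mass arrives with no angular momentum about the center, and any external torque about the center is negligible, so the system's angular momentum is conserved.
Added inertia Σmr² = (16.9)(0.301)² + (15.9)(0.314)² + (27.3)(0.599)² = 12.89 kg·m²; I_f = 91.80 + 12.89 = 104.7 kg·m².
ω_f = I_p ω_i / I_f = (91.80)(2.09) / 104.7 = 1.833 rad/s.

ω_f ≈ 1.83 rad/s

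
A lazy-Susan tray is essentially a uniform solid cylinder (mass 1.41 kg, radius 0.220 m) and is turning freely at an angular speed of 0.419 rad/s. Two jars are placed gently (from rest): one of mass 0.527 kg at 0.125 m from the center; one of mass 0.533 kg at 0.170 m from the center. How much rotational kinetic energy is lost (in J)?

The added mass arrives with no angular momentum about the center, and any external torque about the center is negligible, so the system's angular momentum is conserved.
I_p = ½(1.41)(0.220)² = 0.03412 kg·m².
Added inertia Σmr² = (0.527)(0.125)² + (0.533)(0.170)² = 0.02364 kg·m²; I_f = 0.03412 + 0.02364 = 0.05776 kg·m².
ω_f = I_p ω_i / I_f = (0.03412)(0.419) / 0.05776 = 0.2475 rad/s.
KE_i = ½(0.03412)(0.4190 rad/s)² = 0.002995 J; KE_f = ½(0.05776)(0.2475)² = 0.001769 J.

energy lost ≈ 0.00123 J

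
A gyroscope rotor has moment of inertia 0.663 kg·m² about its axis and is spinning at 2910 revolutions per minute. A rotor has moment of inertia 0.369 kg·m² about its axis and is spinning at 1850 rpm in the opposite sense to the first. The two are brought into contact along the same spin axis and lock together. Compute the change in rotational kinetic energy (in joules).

ΔKE ≈ -29500 J

The coupling torques are internal; angular momentum about the shared axis is conserved.
Taking A's sense as positive: L = (0.6630)(2910) − (0.3690)(1850) = 1247 kg·m²·rpm.
Combined I = 0.6630 + 0.3690 = 1.032 kg·m².
ω_f = L / I = 1247 / 1.032 = 1208 rpm.
KE_i = ½ΣIω² = 37710 J; KE_f = ½(1.032)(126.5)² = 8258 J.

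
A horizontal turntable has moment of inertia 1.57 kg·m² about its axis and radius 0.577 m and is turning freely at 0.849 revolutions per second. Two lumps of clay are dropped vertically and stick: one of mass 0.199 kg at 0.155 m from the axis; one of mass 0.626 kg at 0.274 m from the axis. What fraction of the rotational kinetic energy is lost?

fraction ≈ 0.0319

The added mass arrives with no angular momentum about the axis, and any external torque about the axis is negligible, so the system's angular momentum is conserved.
Added inertia Σmr² = (0.199)(0.155)² + (0.626)(0.274)² = 0.05178 kg·m²; I_f = 1.570 + 0.05178 = 1.622 kg·m².
ω_f = I_p ω_i / I_f = (1.570)(0.849) / 1.622 = 0.8219 rev/s.
KE_i = ½(1.570)(5.334 rad/s)² = 22.34 J; KE_f = ½(1.622)(5.164)² = 21.62 J.
Fraction lost = 0.03193.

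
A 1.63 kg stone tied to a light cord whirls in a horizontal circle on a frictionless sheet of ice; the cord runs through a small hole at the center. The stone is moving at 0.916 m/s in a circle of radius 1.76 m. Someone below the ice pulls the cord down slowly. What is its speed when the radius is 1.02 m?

v₂ ≈ 1.58 m/s

The only horizontal force on the mass is along the cord (radial), so it exerts no torque about the hole and angular momentum m v r is conserved.
v₂ = v₁ r₁ / r₂ = (0.916)(1.76) / (1.02) = 1.581 m/s.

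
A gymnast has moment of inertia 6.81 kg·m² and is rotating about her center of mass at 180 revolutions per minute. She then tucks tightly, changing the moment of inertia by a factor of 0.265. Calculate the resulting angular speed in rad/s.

Angular momentum about the spin axis is conserved since the torque about it is zero.
I₂ = 0.265 × 6.81 = 1.805 kg·m².
ω₂ = I₁ω₁ / I₂ = (6.810)(180 rpm) / (1.805) = 679.2 rpm = 71.13 rad/s.

ω₂ ≈ 71.1 rad/s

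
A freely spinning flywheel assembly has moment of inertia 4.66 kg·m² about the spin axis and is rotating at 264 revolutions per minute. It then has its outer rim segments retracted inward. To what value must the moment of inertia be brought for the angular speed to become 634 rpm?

Angular momentum about the spin axis is conserved since the torque about it is zero.
I₂ = I₁ω₁ / ω₂ = (4.66)(264) / (634) = 1.940 kg·m².

I₂ ≈ 1.94 kg·m²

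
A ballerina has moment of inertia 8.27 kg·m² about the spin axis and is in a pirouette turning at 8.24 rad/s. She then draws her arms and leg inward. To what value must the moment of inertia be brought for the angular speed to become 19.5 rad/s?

With no external torque about the axis, L is conserved: I₁ω₁ = I₂ω₂.
I₂ = I₁ω₁ / ω₂ = (8.27)(8.24) / (19.5) = 3.495 kg·m².

I₂ ≈ 3.49 kg·m²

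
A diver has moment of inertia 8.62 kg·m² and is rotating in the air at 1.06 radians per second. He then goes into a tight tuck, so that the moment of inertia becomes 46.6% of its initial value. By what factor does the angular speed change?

Angular momentum about the spin axis is conserved since the torque about it is zero.
I₂ = 0.466 × 8.62 = 4.017 kg·m².
ω₂/ω₁ = I₁/I₂ = 8.620 / 4.017 = 2.146.

ω₂/ω₁ ≈ 2.15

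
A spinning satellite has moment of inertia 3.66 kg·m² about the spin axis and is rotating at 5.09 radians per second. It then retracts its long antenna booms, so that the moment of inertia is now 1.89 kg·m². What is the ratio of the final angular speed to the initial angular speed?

ω₂/ω₁ ≈ 1.94

Angular momentum about the spin axis is conserved since the torque about it is zero.
ω₂/ω₁ = I₁/I₂ = 3.660 / 1.890 = 1.937.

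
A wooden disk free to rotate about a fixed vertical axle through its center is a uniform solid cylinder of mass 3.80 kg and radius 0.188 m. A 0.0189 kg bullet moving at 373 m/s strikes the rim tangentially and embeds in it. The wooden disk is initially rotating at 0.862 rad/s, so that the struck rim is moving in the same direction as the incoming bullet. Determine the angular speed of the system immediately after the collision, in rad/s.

|ω_f| ≈ 20.4 rad/s

About the axle the impulsive forces during the collision are internal, so angular momentum about that axis is conserved.
I_p = ½(3.80)(0.188)² = 0.06715 kg·m². Taking the sense of the bullet's angular momentum as positive, L_{bullet} = m v R = (0.0189)(373)(0.188) = 1.325 kg·m²/s.
L_i = +I_p ω_p + m v R = +(0.06715)(0.862) + 1.325 = 1.383 kg·m²/s.
After sticking, I_f = I_p + m R² = 0.06715 + (0.0189)(0.188)² = 0.06782 kg·m².
ω_f = L_i / I_f = 1.383 / 0.06782 = 20.40 rad/s.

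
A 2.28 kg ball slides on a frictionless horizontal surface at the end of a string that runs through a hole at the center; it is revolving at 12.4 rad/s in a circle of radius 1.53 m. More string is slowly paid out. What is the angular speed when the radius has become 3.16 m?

ω₂ ≈ 2.91 rad/s

No torque about the axis ⇒ m r₁² ω₁ = m r₂² ω₂.
ω₂ = ω₁ (r₁/r₂)² = (12.4)(1.53/3.16)² = 2.907 rad/s.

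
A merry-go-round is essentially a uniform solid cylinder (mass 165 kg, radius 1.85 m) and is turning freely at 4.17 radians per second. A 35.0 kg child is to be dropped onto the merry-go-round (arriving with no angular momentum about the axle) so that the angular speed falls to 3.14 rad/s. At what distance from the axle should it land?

The added mass arrives with no angular momentum about the axle, and any external torque about the axle is negligible, so the system's angular momentum is conserved.
I_p = ½(165)(1.85)² = 282.4 kg·m².
I_p ω_i = (I_p + m r²) ω_f ⇒ m r² = I_p(ω_i/ω_f − 1) = 282.4(4.17/3.14 − 1) = 92.62 kg·m².
r = √(92.62/35.0) = 1.627 m.

r ≈ 1.63 m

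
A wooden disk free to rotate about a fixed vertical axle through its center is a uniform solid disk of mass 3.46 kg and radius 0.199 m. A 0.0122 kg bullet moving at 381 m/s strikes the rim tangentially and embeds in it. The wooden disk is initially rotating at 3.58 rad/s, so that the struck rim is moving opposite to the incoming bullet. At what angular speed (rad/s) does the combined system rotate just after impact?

|ω_f| ≈ 9.85 rad/s

About the axle the impulsive forces during the collision are internal, so angular momentum about that axis is conserved.
I_p = ½(3.46)(0.199)² = 0.06851 kg·m². Taking the sense of the bullet's angular momentum as positive, L_{bullet} = m v R = (0.0122)(381)(0.199) = 0.9250 kg·m²/s.
L_i = −I_p ω_p + m v R = −(0.06851)(3.58) + 0.9250 = 0.6797 kg·m²/s.
After sticking, I_f = I_p + m R² = 0.06851 + (0.0122)(0.199)² = 0.06899 kg·m².
ω_f = L_i / I_f = 0.6797 / 0.06899 = 9.852 rad/s.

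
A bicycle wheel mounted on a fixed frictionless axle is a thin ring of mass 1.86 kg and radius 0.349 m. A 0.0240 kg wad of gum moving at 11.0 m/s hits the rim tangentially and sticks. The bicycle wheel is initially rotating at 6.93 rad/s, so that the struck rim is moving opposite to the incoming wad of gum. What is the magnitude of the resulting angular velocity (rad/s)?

About the axle the impulsive forces during the collision are internal, so angular momentum about that axis is conserved.
I_p = (1.86)(0.349)² = 0.2265 kg·m². Taking the sense of the wad of gum's angular momentum as positive, L_{wad} = m v R = (0.0240)(11.0)(0.349) = 0.09214 kg·m²/s.
L_i = −I_p ω_p + m v R = −(0.2265)(6.93) + 0.09214 = -1.478 kg·m²/s.
After sticking, I_f = I_p + m R² = 0.2265 + (0.0240)(0.349)² = 0.2295 kg·m².
ω_f = L_i / I_f = -1.478 / 0.2295 = -6.440 rad/s.

|ω_f| ≈ 6.44 rad/s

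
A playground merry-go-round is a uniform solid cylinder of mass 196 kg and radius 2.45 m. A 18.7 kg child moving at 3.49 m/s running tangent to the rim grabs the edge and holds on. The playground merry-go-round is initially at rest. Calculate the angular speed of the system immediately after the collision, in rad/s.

|ω_f| ≈ 0.228 rad/s

The axle reaction passes through the axle and exerts no torque about it; angular momentum about the axle is conserved through the impact.
I_p = ½(196)(2.45)² = 588.2 kg·m². Taking the sense of the child's angular momentum as positive, L_{child} = m v R = (18.7)(3.49)(2.45) = 159.9 kg·m²/s.
L_i = 0 + 159.9 = 159.9 kg·m²/s.
After sticking, I_f = I_p + m R² = 588.2 + (18.7)(2.45)² = 700.5 kg·m².
ω_f = L_i / I_f = 159.9 / 700.5 = 0.2283 rad/s.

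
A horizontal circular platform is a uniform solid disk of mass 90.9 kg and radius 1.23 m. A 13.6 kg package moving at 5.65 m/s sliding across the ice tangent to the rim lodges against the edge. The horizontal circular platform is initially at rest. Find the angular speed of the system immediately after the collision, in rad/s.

|ω_f| ≈ 1.06 rad/s

The axle reaction passes through the central axle and exerts no torque about it; angular momentum about the central axle is conserved through the impact.
I_p = ½(90.9)(1.23)² = 68.76 kg·m². Taking the sense of the package's angular momentum as positive, L_{package} = m v R = (13.6)(5.65)(1.23) = 94.51 kg·m²/s.
L_i = 0 + 94.51 = 94.51 kg·m²/s.
After sticking, I_f = I_p + m R² = 68.76 + (13.6)(1.23)² = 89.34 kg·m².
ω_f = L_i / I_f = 94.51 / 89.34 = 1.058 rad/s.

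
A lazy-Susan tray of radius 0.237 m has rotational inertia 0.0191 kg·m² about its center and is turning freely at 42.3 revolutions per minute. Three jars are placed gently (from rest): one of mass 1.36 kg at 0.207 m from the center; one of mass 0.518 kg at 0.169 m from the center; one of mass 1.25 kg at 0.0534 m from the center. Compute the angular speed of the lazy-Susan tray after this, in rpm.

The added mass arrives with no angular momentum about the center, and any external torque about the center is negligible, so the system's angular momentum is conserved.
Added inertia Σmr² = (1.36)(0.207)² + (0.518)(0.169)² + (1.25)(0.0534)² = 0.07663 kg·m²; I_f = 0.01910 + 0.07663 = 0.09573 kg·m².
ω_f = I_p ω_i / I_f = (0.01910)(42.3) / 0.09573 = 8.439 rpm.

ω_f ≈ 8.44 rpm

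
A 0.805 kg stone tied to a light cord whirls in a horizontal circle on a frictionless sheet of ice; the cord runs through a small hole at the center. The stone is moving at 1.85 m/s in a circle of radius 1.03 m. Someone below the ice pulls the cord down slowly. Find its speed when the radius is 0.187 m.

v₂ ≈ 10.2 m/s

Central (radial) force ⇒ zero torque about the center ⇒ m v r is constant.
v₂ = v₁ r₁ / r₂ = (1.85)(1.03) / (0.187) = 10.19 m/s.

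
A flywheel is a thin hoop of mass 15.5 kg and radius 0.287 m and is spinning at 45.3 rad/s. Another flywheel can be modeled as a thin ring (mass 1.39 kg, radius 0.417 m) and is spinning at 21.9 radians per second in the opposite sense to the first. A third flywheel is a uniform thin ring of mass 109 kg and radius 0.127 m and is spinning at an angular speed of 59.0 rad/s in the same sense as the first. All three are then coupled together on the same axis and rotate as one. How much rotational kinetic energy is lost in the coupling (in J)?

ΔKE lost ≈ 701 J

No external torque acts about the common axis, so total angular momentum is conserved.
Moments of inertia: I_A = (15.5)(0.287)² = 1.277 kg·m²; I_B = (1.39)(0.417)² = 0.2417 kg·m²; I_C = (109)(0.127)² = 1.758 kg·m².
Taking A's sense as positive: L = (1.277)(45.3) − (0.2417)(21.9) + (1.758)(59.0) = 156.3 kg·m²·rad/s.
Combined I = 1.277 + 0.2417 + 1.758 = 3.276 kg·m².
ω_f = L / I = 156.3 / 3.276 = 47.69 rad/s.
KE_i = ½ΣIω² = 4428 J; KE_f = ½(3.276)(47.69)² = 3726 J.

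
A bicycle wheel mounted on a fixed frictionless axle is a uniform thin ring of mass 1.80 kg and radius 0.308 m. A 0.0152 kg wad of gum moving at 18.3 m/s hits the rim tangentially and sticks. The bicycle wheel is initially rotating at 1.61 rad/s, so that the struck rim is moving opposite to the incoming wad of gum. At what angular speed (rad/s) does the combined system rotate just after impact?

About the axle the impulsive forces during the collision are internal, so angular momentum about that axis is conserved.
I_p = (1.80)(0.308)² = 0.1708 kg·m². Taking the sense of the wad of gum's angular momentum as positive, L_{wad} = m v R = (0.0152)(18.3)(0.308) = 0.08567 kg·m²/s.
L_i = −I_p ω_p + m v R = −(0.1708)(1.61) + 0.08567 = -0.1892 kg·m²/s.
After sticking, I_f = I_p + m R² = 0.1708 + (0.0152)(0.308)² = 0.1722 kg·m².
ω_f = L_i / I_f = -0.1892 / 0.1722 = -1.099 rad/s.

|ω_f| ≈ 1.10 rad/s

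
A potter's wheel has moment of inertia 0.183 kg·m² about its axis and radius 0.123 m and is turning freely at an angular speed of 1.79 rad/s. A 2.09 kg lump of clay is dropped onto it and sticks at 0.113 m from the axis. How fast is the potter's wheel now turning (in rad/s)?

ω_f ≈ 1.56 rad/s

The added mass arrives with no angular momentum about the axis, and any external torque about the axis is negligible, so the system's angular momentum is conserved.
Added inertia Σmr² = (2.09)(0.113)² = 0.02669 kg·m²; I_f = 0.1830 + 0.02669 = 0.2097 kg·m².
ω_f = I_p ω_i / I_f = (0.1830)(1.79) / 0.2097 = 1.562 rad/s.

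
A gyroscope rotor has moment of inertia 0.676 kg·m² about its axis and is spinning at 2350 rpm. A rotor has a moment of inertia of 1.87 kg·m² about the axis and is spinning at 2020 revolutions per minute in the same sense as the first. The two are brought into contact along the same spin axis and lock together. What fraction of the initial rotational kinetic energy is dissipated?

fraction ≈ 0.00476

No external torque acts about the common axis, so total angular momentum is conserved.
Taking A's sense as positive: L = (0.6760)(2350) + (1.870)(2020) = 5366 kg·m²·rpm.
Combined I = 0.6760 + 1.870 = 2.546 kg·m².
ω_f = L / I = 5366 / 2.546 = 2108 rpm.
KE_i = ½ΣIω² = 62310 J; KE_f = ½(2.546)(220.7)² = 62010 J.
Fraction dissipated = (KE_i − KE_f)/KE_i = 0.004758.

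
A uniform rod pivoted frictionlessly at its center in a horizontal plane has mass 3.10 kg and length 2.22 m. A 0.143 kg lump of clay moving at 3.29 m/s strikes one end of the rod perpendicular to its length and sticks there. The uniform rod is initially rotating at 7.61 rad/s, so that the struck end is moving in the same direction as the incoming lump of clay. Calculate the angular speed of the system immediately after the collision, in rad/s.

|ω_f| ≈ 7.05 rad/s

The axle reaction passes through the pivot and exerts no torque about it; angular momentum about the pivot is conserved through the impact.
I_p = (1/12)(3.10)(2.22)² = 1.273 kg·m². Taking the sense of the lump of clay's angular momentum as positive, L_{lump} = m v R = (0.143)(3.29)(2.22/2) = 0.5222 kg·m²/s.
L_i = +I_p ω_p + m v R = +(1.273)(7.61) + 0.5222 = 10.21 kg·m²/s.
After sticking, I_f = I_p + m R² = 1.273 + (0.143)(2.22/2)² = 1.449 kg·m².
ω_f = L_i / I_f = 10.21 / 1.449 = 7.045 rad/s.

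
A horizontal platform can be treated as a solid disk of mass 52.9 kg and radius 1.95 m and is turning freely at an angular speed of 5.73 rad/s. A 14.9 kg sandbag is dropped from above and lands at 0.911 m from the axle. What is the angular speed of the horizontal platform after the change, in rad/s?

ω_f ≈ 5.10 rad/s

No external torque acts about the axle; L_before = L_after.
I_p = ½(52.9)(1.95)² = 100.6 kg·m².
Added inertia Σmr² = (14.9)(0.911)² = 12.37 kg·m²; I_f = 100.6 + 12.37 = 112.9 kg·m².
ω_f = I_p ω_i / I_f = (100.6)(5.73) / 112.9 = 5.103 rad/s.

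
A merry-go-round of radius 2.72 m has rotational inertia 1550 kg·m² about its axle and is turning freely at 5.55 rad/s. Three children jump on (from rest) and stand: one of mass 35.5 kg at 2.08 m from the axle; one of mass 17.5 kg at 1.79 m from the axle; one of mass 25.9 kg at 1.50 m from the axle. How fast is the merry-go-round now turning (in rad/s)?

The added mass arrives with no angular momentum about the axle, and any external torque about the axle is negligible, so the system's angular momentum is conserved.
Added inertia Σmr² = (35.5)(2.08)² + (17.5)(1.79)² + (25.9)(1.50)² = 267.9 kg·m²; I_f = 1550 + 267.9 = 1818 kg·m².
ω_f = I_p ω_i / I_f = (1550)(5.55) / 1818 = 4.732 rad/s.

ω_f ≈ 4.73 rad/s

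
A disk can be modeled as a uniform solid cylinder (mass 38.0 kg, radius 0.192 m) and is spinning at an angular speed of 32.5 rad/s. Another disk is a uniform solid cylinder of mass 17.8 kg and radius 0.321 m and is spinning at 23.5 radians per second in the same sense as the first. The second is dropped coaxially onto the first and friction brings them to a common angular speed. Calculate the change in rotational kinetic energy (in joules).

ΔKE ≈ -16.1 J

No external torque acts about the common axis, so total angular momentum is conserved.
Moments of inertia: I_A = ½(38.0)(0.192)² = 0.7004 kg·m²; I_B = ½(17.8)(0.321)² = 0.9171 kg·m².
Taking A's sense as positive: L = (0.7004)(32.5) + (0.9171)(23.5) = 44.31 kg·m²·rad/s.
Combined I = 0.7004 + 0.9171 = 1.617 kg·m².
ω_f = L / I = 44.31 / 1.617 = 27.40 rad/s.
KE_i = ½ΣIω² = 623.1 J; KE_f = ½(1.617)(27.40)² = 607.0 J.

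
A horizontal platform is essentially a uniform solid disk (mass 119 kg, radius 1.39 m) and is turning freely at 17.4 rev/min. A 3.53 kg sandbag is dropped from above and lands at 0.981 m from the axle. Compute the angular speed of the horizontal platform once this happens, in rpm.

ω_f ≈ 16.9 rpm

No external torque acts about the axle; L_before = L_after.
I_p = ½(119)(1.39)² = 115.0 kg·m².
Added inertia Σmr² = (3.53)(0.981)² = 3.397 kg·m²; I_f = 115.0 + 3.397 = 118.4 kg·m².
ω_f = I_p ω_i / I_f = (115.0)(17.4) / 118.4 = 16.90 rpm.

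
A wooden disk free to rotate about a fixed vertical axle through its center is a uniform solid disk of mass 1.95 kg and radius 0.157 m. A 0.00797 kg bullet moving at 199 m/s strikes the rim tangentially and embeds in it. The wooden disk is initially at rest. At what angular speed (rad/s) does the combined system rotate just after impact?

|ω_f| ≈ 10.3 rad/s

The axle reaction passes through the axle and exerts no torque about it; angular momentum about the axle is conserved through the impact.
I_p = ½(1.95)(0.157)² = 0.02403 kg·m². Taking the sense of the bullet's angular momentum as positive, L_{bullet} = m v R = (0.00797)(199)(0.157) = 0.2490 kg·m²/s.
L_i = 0 + 0.2490 = 0.2490 kg·m²/s.
After sticking, I_f = I_p + m R² = 0.02403 + (0.00797)(0.157)² = 0.02423 kg·m².
ω_f = L_i / I_f = 0.2490 / 0.02423 = 10.28 rad/s.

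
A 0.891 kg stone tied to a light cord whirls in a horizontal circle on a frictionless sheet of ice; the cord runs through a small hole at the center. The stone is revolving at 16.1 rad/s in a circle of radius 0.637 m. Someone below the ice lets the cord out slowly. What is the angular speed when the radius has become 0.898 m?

No torque about the axis ⇒ m r₁² ω₁ = m r₂² ω₂.
ω₂ = ω₁ (r₁/r₂)² = (16.1)(0.637/0.898)² = 8.101 rad/s.

ω₂ ≈ 8.10 rad/s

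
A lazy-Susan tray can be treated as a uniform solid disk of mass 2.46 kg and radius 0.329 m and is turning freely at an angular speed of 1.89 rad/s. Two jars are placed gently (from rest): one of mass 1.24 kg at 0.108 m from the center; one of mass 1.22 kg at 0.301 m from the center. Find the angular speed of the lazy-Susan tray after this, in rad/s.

ω_f ≈ 0.975 rad/s

No external torque acts about the center; L_before = L_after.
I_p = ½(2.46)(0.329)² = 0.1331 kg·m².
Added inertia Σmr² = (1.24)(0.108)² + (1.22)(0.301)² = 0.1250 kg·m²; I_f = 0.1331 + 0.1250 = 0.2581 kg·m².
ω_f = I_p ω_i / I_f = (0.1331)(1.89) / 0.2581 = 0.9748 rad/s.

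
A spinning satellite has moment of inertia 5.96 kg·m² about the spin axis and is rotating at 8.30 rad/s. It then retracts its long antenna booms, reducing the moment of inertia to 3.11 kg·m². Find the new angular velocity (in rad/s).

With no external torque about the axis, L is conserved: I₁ω₁ = I₂ω₂.
ω₂ = I₁ω₁ / I₂ = (5.960)(8.30 rad/s) / (3.110) = 15.91 rad/s.

ω₂ ≈ 15.9 rad/s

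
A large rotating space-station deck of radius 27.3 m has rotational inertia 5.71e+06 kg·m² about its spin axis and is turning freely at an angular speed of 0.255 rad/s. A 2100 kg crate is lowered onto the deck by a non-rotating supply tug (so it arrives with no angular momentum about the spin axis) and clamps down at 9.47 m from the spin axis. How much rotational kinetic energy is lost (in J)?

No external torque acts about the spin axis; L_before = L_after.
Added inertia Σmr² = (2100)(9.47)² = 1.883e+05 kg·m²; I_f = 5.710e+06 + 1.883e+05 = 5.898e+06 kg·m².
ω_f = I_p ω_i / I_f = (5.710e+06)(0.255) / 5.898e+06 = 0.2469 rad/s.
KE_i = ½(5.710e+06)(0.2550 rad/s)² = 1.856e+05 J; KE_f = ½(5.898e+06)(0.2469)² = 1.797e+05 J.

energy lost ≈ 5930 J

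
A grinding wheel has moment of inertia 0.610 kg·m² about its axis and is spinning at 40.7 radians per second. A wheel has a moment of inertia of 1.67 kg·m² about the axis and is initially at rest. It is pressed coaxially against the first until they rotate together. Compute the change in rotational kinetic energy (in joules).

ΔKE ≈ -370 J

No external torque acts about the common axis, so total angular momentum is conserved.
Taking A's sense as positive: L = (0.6100)(40.7) = 24.83 kg·m²·rad/s.
Combined I = 0.6100 + 1.670 = 2.280 kg·m².
ω_f = L / I = 24.83 / 2.280 = 10.89 rad/s.
KE_i = ½ΣIω² = 505.2 J; KE_f = ½(2.280)(10.89)² = 135.2 J.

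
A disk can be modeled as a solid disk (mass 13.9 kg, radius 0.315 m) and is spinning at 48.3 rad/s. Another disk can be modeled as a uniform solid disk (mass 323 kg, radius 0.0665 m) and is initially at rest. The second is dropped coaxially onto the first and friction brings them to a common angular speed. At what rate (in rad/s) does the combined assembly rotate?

|ω_f| ≈ 23.7 rad/s

No external torque acts about the common axis, so total angular momentum is conserved.
Moments of inertia: I_A = ½(13.9)(0.315)² = 0.6896 kg·m²; I_B = ½(323)(0.0665)² = 0.7142 kg·m².
Taking A's sense as positive: L = (0.6896)(48.3) = 33.31 kg·m²·rad/s.
Combined I = 0.6896 + 0.7142 = 1.404 kg·m².
ω_f = L / I = 33.31 / 1.404 = 23.73 rad/s.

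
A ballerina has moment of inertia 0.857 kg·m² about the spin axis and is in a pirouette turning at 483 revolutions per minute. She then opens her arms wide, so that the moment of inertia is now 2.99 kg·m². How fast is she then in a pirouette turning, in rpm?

ω₂ ≈ 138 rpm

Angular momentum about the spin axis is conserved since the torque about it is zero.
ω₂ = I₁ω₁ / I₂ = (0.8570)(483 rpm) / (2.990) = 138.4 rpm.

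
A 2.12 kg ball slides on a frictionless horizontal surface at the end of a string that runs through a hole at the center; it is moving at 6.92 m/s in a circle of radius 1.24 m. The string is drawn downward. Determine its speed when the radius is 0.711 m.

v₂ ≈ 12.1 m/s

Central (radial) force ⇒ zero torque about the center ⇒ m v r is constant.
v₂ = v₁ r₁ / r₂ = (6.92)(1.24) / (0.711) = 12.07 m/s.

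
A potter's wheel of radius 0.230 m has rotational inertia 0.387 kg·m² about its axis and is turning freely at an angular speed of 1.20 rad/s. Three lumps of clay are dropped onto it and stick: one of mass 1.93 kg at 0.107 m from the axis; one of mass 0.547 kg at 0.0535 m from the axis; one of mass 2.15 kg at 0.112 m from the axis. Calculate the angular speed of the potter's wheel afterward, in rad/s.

No external torque acts about the axis; L_before = L_after.
Added inertia Σmr² = (1.93)(0.107)² + (0.547)(0.0535)² + (2.15)(0.112)² = 0.05063 kg·m²; I_f = 0.3870 + 0.05063 = 0.4376 kg·m².
ω_f = I_p ω_i / I_f = (0.3870)(1.20) / 0.4376 = 1.061 rad/s.

ω_f ≈ 1.06 rad/s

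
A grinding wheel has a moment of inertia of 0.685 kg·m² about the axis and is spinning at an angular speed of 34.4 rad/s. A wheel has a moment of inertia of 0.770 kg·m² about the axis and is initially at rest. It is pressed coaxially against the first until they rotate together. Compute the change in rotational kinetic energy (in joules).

ΔKE ≈ -214 J

No external torque acts about the common axis, so total angular momentum is conserved.
Taking A's sense as positive: L = (0.6850)(34.4) = 23.56 kg·m²·rad/s.
Combined I = 0.6850 + 0.7700 = 1.455 kg·m².
ω_f = L / I = 23.56 / 1.455 = 16.20 rad/s.
KE_i = ½ΣIω² = 405.3 J; KE_f = ½(1.455)(16.20)² = 190.8 J.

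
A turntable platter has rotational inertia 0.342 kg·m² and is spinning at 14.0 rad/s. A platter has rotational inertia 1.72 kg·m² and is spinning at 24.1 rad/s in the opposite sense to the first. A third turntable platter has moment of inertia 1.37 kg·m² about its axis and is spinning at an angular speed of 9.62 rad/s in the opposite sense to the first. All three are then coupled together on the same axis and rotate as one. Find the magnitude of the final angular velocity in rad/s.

No external torque acts about the common axis, so total angular momentum is conserved.
Taking A's sense as positive: L = (0.3420)(14.0) − (1.720)(24.1) − (1.370)(9.62) = -49.84 kg·m²·rad/s.
Combined I = 0.3420 + 1.720 + 1.370 = 3.432 kg·m².
ω_f = L / I = -49.84 / 3.432 = -14.52 rad/s.

|ω_f| ≈ 14.5 rad/s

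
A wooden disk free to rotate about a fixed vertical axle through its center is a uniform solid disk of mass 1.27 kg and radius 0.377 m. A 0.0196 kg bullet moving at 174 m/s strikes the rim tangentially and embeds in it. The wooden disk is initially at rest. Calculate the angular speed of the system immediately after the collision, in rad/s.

The axle reaction passes through the axle and exerts no torque about it; angular momentum about the axle is conserved through the impact.
I_p = ½(1.27)(0.377)² = 0.09025 kg·m². Taking the sense of the bullet's angular momentum as positive, L_{bullet} = m v R = (0.0196)(174)(0.377) = 1.286 kg·m²/s.
L_i = 0 + 1.286 = 1.286 kg·m²/s.
After sticking, I_f = I_p + m R² = 0.09025 + (0.0196)(0.377)² = 0.09304 kg·m².
ω_f = L_i / I_f = 1.286 / 0.09304 = 13.82 rad/s.

|ω_f| ≈ 13.8 rad/s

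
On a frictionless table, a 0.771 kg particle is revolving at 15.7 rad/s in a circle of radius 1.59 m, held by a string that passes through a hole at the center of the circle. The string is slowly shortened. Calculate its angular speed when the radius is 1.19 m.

ω₂ ≈ 28.0 rad/s

The constraining force is radial, so m r² ω about the center is conserved.
ω₂ = ω₁ (r₁/r₂)² = (15.7)(1.59/1.19)² = 28.03 rad/s.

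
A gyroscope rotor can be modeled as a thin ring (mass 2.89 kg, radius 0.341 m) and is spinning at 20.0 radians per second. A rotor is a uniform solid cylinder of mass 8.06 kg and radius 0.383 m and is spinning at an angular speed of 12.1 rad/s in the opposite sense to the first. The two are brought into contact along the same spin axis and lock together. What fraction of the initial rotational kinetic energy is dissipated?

The coupling torques are internal; angular momentum about the shared axis is conserved.
Moments of inertia: I_A = (2.89)(0.341)² = 0.3361 kg·m²; I_B = ½(8.06)(0.383)² = 0.5912 kg·m².
Taking A's sense as positive: L = (0.3361)(20.0) − (0.5912)(12.1) = -0.4320 kg·m²·rad/s.
Combined I = 0.3361 + 0.5912 = 0.9272 kg·m².
ω_f = L / I = -0.4320 / 0.9272 = -0.4659 rad/s.
KE_i = ½ΣIω² = 110.5 J; KE_f = ½(0.9272)(0.4659)² = 0.1006 J.
Fraction dissipated = (KE_i − KE_f)/KE_i = 0.9991.

fraction ≈ 0.999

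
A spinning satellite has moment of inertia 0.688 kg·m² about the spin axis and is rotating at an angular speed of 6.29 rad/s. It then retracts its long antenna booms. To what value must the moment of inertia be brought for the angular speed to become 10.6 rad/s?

I₂ ≈ 0.408 kg·m²

No external torque acts about the spin axis, so angular momentum is conserved.
I₂ = I₁ω₁ / ω₂ = (0.688)(6.29) / (10.6) = 0.4083 kg·m².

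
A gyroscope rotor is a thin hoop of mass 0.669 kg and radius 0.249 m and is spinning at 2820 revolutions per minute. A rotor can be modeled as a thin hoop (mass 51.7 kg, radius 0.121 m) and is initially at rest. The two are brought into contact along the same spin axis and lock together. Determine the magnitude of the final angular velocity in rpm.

|ω_f| ≈ 147 rpm

The coupling torques are internal; angular momentum about the shared axis is conserved.
Moments of inertia: I_A = (0.669)(0.249)² = 0.04148 kg·m²; I_B = (51.7)(0.121)² = 0.7569 kg·m².
Taking A's sense as positive: L = (0.04148)(2820) = 117.0 kg·m²·rpm.
Combined I = 0.04148 + 0.7569 = 0.7984 kg·m².
ω_f = L / I = 117.0 / 0.7984 = 146.5 rpm.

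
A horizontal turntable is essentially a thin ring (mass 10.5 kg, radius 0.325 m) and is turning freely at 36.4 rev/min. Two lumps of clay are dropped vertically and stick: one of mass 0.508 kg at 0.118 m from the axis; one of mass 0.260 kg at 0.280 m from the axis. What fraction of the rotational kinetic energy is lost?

fraction ≈ 0.0242

The added mass arrives with no angular momentum about the axis, and any external torque about the axis is negligible, so the system's angular momentum is conserved.
I_p = (10.5)(0.325)² = 1.109 kg·m².
Added inertia Σmr² = (0.508)(0.118)² + (0.260)(0.280)² = 0.02746 kg·m²; I_f = 1.109 + 0.02746 = 1.137 kg·m².
ω_f = I_p ω_i / I_f = (1.109)(36.4) / 1.137 = 35.52 rpm.
KE_i = ½(1.109)(3.812 rad/s)² = 8.057 J; KE_f = ½(1.137)(3.720)² = 7.863 J.
Fraction lost = 0.02416.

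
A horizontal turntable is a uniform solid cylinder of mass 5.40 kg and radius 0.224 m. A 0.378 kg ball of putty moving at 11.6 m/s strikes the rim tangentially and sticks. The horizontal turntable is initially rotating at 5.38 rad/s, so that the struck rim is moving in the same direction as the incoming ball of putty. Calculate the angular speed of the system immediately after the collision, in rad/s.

|ω_f| ≈ 11.1 rad/s

The axle reaction passes through the axle and exerts no torque about it; angular momentum about the axle is conserved through the impact.
I_p = ½(5.40)(0.224)² = 0.1355 kg·m². Taking the sense of the ball of putty's angular momentum as positive, L_{ball} = m v R = (0.378)(11.6)(0.224) = 0.9822 kg·m²/s.
L_i = +I_p ω_p + m v R = +(0.1355)(5.38) + 0.9822 = 1.711 kg·m²/s.
After sticking, I_f = I_p + m R² = 0.1355 + (0.378)(0.224)² = 0.1544 kg·m².
ω_f = L_i / I_f = 1.711 / 0.1544 = 11.08 rad/s.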